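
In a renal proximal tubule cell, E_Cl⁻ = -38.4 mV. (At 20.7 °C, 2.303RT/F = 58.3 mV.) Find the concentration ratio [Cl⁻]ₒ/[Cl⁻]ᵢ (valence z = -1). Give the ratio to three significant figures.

log₁₀([out]/[in]) = E·z/(58.3) = -38.4 × -1 / 58.3 = 0.6587
[out]/[in] = 10^(0.6587) = 4.557

4.56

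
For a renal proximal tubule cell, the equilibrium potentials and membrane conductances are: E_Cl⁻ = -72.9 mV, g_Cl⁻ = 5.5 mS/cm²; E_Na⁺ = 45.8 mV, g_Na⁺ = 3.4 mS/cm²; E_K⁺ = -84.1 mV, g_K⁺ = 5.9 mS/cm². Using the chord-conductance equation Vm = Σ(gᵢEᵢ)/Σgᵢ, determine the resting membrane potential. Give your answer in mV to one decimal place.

-50.1 mV

Σ gᵢEᵢ = 5.5·(-72.9) + 3.4·(45.8) + 5.9·(-84.1) = -741.42
Σ gᵢ = 5.5 + 3.4 + 5.9 = 14.8
Vm = -741.42 / 14.8 = -50.10 mV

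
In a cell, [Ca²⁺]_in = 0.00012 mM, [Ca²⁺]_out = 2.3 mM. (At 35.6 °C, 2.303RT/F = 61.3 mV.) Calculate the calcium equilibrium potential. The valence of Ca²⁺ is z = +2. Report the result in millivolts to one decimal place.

131.3 mV

E = (61.3/z) · log₁₀([Ca²⁺]_out/[Ca²⁺]_in) with z = +2.
= (61.3/2) · log₁₀(2.3/0.00012) = 30.65 · log₁₀(1.917e+04)
= 30.65 · (4.2825) = 131.26 mV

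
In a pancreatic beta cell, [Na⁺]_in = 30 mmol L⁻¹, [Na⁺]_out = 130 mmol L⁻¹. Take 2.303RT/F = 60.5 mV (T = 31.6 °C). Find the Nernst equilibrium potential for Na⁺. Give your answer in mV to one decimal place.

E = (60.5/z) · log₁₀([Na⁺]_out/[Na⁺]_in) with z = +1.
= (60.5/1) · log₁₀(130/30) = 60.50 · log₁₀(4.333)
= 60.50 · (0.6368) = 38.53 mV

38.5 mV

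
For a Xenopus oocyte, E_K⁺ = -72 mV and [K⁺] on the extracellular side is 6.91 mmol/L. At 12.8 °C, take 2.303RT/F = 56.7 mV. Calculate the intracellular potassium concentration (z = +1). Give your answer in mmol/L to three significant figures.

Nernst: E = (56.7/1) · log₁₀([out]/[in]), so log₁₀([out]/[in]) = -72.0 × 1 / 56.7 = -1.2698.
[out]/[in] = 10^(-1.2698) = 0.05372.
[in] = 6.91 / 0.05372 = 128.6 mmol/L.

129 mmol/L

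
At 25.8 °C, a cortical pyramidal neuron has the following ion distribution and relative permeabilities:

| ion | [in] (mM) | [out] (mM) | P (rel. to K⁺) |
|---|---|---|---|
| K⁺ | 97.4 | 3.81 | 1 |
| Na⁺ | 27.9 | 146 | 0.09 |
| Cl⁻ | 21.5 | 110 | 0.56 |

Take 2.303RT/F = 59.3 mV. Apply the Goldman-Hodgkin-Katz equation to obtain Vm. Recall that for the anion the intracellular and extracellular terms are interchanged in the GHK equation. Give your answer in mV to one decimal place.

Vm = 59.3 · log₁₀[(Σ P·[cation]ₒ + Σ P·[anion]ᵢ) / (Σ P·[cation]ᵢ + Σ P·[anion]ₒ)]
Numerator = 1×3.81 + 0.09×146 + 0.56×21.5 = 28.99
Denominator = 1×97.4 + 0.09×27.9 + 0.56×110 = 161.5
Vm = 59.3 · log₁₀(0.17949) = 59.3 × (-0.7460) = -44.24 mV

-44.2 mV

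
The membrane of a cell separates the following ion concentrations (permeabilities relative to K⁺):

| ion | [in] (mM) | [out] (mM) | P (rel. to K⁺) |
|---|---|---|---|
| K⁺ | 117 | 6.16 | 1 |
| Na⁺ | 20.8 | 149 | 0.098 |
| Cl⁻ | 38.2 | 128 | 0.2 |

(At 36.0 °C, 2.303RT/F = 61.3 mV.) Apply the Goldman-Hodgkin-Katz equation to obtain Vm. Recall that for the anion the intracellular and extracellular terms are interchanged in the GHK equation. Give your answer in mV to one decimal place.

-43.3 mV

Vm = 61.3 · log₁₀[(Σ P·[cation]ₒ + Σ P·[anion]ᵢ) / (Σ P·[cation]ᵢ + Σ P·[anion]ₒ)]
Numerator = 1×6.16 + 0.098×149 + 0.2×38.2 = 28.4
Denominator = 1×117 + 0.098×20.8 + 0.2×128 = 144.6
Vm = 61.3 · log₁₀(0.19637) = 61.3 × (-0.7069) = -43.34 mV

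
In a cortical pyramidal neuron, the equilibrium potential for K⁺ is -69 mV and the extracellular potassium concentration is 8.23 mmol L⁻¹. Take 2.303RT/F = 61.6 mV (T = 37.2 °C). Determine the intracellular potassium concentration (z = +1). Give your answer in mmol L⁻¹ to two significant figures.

Nernst: E = (61.6/1) · log₁₀([out]/[in]), so log₁₀([out]/[in]) = -69.0 × 1 / 61.6 = -1.1201.
[out]/[in] = 10^(-1.1201) = 0.07584.
[in] = 8.23 / 0.07584 = 108.5 mmol L⁻¹.

110 mmol L⁻¹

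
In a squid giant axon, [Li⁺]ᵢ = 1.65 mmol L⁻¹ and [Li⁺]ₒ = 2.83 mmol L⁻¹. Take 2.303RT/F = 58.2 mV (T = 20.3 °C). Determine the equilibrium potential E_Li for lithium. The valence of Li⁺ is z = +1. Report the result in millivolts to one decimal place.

E = (58.2/z) · log₁₀([Li⁺]_out/[Li⁺]_in) with z = +1.
= (58.2/1) · log₁₀(2.83/1.65) = 58.20 · log₁₀(1.715)
= 58.20 · (0.2343) = 13.64 mV

13.6 mV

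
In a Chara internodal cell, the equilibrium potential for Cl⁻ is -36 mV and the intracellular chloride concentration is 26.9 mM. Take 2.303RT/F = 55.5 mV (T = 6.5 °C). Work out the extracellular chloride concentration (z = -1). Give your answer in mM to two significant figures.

Nernst: E = (55.5/-1) · log₁₀([out]/[in]), so log₁₀([out]/[in]) = -36.0 × -1 / 55.5 = 0.6486.
[out]/[in] = 10^(0.6486) = 4.453.
[out] = 4.453 × 26.9 = 119.8 mM.

120 mM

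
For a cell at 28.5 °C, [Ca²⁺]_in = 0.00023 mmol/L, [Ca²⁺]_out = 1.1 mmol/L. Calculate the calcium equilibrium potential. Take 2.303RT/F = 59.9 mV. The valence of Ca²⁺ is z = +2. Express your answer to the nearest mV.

E = (59.9/z) · log₁₀([Ca²⁺]_out/[Ca²⁺]_in) with z = +2.
= (59.9/2) · log₁₀(1.1/0.00023) = 29.95 · log₁₀(4783)
= 29.95 · (3.6797) = 110.21 mV

110 mV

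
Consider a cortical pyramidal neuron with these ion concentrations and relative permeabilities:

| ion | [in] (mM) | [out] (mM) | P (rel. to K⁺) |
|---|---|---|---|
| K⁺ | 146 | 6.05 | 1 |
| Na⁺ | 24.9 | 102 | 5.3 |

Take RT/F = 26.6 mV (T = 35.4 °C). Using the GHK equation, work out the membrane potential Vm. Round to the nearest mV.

18 mV

Vm = 26.6 · ln[(Σ P·[cation]ₒ + Σ P·[anion]ᵢ) / (Σ P·[cation]ᵢ + Σ P·[anion]ₒ)]
Numerator = 1×6.05 + 5.3×102 = 546.6
Denominator = 1×146 + 5.3×24.9 = 278
Vm = 26.6 · ln(1.9666) = 26.6 × (0.6763) = 17.99 mV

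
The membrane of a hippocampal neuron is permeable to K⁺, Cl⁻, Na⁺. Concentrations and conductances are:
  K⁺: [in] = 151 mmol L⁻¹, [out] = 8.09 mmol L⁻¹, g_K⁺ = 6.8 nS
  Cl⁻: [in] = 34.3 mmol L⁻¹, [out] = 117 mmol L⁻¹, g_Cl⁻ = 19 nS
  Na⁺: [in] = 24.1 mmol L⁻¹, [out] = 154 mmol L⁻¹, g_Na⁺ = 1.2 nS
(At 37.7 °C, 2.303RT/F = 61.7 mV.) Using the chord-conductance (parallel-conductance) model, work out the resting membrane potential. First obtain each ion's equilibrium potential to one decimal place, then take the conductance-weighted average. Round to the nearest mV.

-41 mV

E_K⁺ = (61.7/1)·log₁₀(8.09/151) = -78.4 mV
E_Cl⁻ = (61.7/-1)·log₁₀(117/34.3) = -32.9 mV
E_Na⁺ = (61.7/1)·log₁₀(154/24.1) = 49.7 mV
Vm = (Σ gᵢEᵢ)/(Σ gᵢ) = (6.8·-78.4 + 19·-32.9 + 1.2·49.7) / (6.8 + 19 + 1.2)
= -1098.58 / 27 = -40.69 mV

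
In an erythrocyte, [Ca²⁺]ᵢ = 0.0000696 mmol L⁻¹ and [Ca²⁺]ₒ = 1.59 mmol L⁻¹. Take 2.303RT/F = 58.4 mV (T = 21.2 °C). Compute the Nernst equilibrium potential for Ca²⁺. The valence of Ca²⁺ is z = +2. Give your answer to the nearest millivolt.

E = (58.4/z) · log₁₀([Ca²⁺]_out/[Ca²⁺]_in) with z = +2.
= (58.4/2) · log₁₀(1.59/0.0000696) = 29.20 · log₁₀(2.284e+04)
= 29.20 · (4.3588) = 127.28 mV

127 mV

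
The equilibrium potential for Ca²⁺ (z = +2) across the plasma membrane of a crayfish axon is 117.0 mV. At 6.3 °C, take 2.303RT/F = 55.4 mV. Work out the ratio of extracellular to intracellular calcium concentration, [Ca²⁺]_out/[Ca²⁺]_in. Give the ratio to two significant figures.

log₁₀([out]/[in]) = E·z/(55.4) = 117.0 × 2 / 55.4 = 4.2238
[out]/[in] = 10^(4.2238) = 1.674e+04

17000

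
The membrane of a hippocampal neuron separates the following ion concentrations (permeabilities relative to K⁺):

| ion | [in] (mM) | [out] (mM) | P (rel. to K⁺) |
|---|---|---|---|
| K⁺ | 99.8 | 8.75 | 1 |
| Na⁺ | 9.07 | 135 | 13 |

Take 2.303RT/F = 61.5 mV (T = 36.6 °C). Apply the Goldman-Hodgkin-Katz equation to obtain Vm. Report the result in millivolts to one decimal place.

55.9 mV

Vm = 61.5 · log₁₀[(Σ P·[cation]ₒ + Σ P·[anion]ᵢ) / (Σ P·[cation]ᵢ + Σ P·[anion]ₒ)]
Numerator = 1×8.75 + 13×135 = 1764
Denominator = 1×99.8 + 13×9.07 = 217.7
Vm = 61.5 · log₁₀(8.1014) = 61.5 × (0.9086) = 55.88 mV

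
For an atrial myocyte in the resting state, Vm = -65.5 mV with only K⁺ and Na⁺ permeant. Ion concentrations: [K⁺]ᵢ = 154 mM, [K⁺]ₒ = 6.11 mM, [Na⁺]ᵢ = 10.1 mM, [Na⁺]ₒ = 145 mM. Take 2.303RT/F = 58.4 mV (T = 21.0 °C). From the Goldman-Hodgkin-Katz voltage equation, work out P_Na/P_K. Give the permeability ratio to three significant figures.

0.0383

Let α = P_Na/P_K. GHK: Vm = 58.4·log₁₀[(Kₒ + α·Naₒ)/(Kᵢ + α·Naᵢ)].
10^(Vm/58.4) = 10^(-65.5/58.4) = 0.075583
So 0.075583·(Kᵢ + α·Naᵢ) = Kₒ + α·Naₒ → α = (0.075583·154.0 − 6.11) / (145.0 − 0.075583·10.1)
α = (11.64 − 6.11) / (145.0 − 0.7634) = 5.53/144.2 = 0.03834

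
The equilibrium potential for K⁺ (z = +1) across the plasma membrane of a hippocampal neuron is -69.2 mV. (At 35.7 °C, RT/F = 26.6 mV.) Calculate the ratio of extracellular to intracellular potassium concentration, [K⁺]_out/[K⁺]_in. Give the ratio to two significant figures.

ln([out]/[in]) = E·z/(26.6) = -69.2 × 1 / 26.6 = -2.6015
[out]/[in] = e^(-2.6015) = 0.07416

0.074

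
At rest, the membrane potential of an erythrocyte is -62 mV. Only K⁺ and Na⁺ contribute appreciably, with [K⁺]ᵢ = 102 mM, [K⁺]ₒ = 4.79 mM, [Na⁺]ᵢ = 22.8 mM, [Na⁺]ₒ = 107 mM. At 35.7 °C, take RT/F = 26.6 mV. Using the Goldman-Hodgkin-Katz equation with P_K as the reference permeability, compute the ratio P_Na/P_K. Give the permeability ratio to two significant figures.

Let α = P_Na/P_K. GHK: Vm = 26.6·ln[(Kₒ + α·Naₒ)/(Kᵢ + α·Naᵢ)].
e^(Vm/26.6) = e^(-62.0/26.6) = 0.097215
So 0.097215·(Kᵢ + α·Naᵢ) = Kₒ + α·Naₒ → α = (0.097215·102.0 − 4.79) / (107.0 − 0.097215·22.8)
α = (9.916 − 4.79) / (107.0 − 2.217) = 5.126/104.8 = 0.04892

0.049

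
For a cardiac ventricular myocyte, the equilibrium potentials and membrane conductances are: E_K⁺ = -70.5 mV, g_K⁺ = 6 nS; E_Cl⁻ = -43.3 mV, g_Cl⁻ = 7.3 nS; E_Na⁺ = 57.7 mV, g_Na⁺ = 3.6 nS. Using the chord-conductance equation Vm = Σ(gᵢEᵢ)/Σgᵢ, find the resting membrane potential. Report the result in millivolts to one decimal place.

Σ gᵢEᵢ = 6·(-70.5) + 7.3·(-43.3) + 3.6·(57.7) = -531.37
Σ gᵢ = 6 + 7.3 + 3.6 = 16.9
Vm = -531.37 / 16.9 = -31.44 mV

-31.4 mV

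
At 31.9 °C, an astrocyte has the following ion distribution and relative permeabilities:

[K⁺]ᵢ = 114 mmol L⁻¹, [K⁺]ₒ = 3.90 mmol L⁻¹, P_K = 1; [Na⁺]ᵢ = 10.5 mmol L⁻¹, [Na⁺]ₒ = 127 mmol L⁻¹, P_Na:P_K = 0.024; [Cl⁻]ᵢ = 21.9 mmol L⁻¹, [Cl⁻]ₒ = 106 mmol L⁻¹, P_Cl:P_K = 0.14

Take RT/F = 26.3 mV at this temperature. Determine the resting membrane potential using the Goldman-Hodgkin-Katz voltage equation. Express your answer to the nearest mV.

Vm = 26.3 · ln[(Σ P·[cation]ₒ + Σ P·[anion]ᵢ) / (Σ P·[cation]ᵢ + Σ P·[anion]ₒ)]
Numerator = 1×3.90 + 0.024×127 + 0.14×21.9 = 10.01
Denominator = 1×114 + 0.024×10.5 + 0.14×106 = 129.1
Vm = 26.3 · ln(0.077573) = 26.3 × (-2.5565) = -67.24 mV

-67 mV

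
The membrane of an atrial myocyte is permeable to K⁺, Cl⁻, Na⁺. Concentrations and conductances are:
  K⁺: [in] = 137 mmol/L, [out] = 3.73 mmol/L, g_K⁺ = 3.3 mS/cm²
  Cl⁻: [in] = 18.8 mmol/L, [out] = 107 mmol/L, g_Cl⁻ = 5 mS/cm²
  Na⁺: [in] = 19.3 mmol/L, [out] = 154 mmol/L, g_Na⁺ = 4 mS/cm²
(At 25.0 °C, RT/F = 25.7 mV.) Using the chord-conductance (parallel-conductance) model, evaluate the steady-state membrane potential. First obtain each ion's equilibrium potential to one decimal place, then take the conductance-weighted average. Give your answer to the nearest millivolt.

-26 mV

E_K⁺ = (25.7/1)·ln(3.73/137) = -92.6 mV
E_Cl⁻ = (25.7/-1)·ln(107/18.8) = -44.7 mV
E_Na⁺ = (25.7/1)·ln(154/19.3) = 53.4 mV
Vm = (Σ gᵢEᵢ)/(Σ gᵢ) = (3.3·-92.6 + 5·-44.7 + 4·53.4) / (3.3 + 5 + 4)
= -315.48 / 12.3 = -25.65 mV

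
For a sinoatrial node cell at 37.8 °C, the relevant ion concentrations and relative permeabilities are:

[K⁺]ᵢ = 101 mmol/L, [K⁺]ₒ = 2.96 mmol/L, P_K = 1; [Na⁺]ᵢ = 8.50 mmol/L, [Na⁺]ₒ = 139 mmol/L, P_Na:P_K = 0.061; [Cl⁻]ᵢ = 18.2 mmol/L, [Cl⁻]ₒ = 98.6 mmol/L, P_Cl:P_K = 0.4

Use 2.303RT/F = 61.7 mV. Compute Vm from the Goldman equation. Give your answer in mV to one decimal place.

Vm = 61.7 · log₁₀[(Σ P·[cation]ₒ + Σ P·[anion]ᵢ) / (Σ P·[cation]ᵢ + Σ P·[anion]ₒ)]
Numerator = 1×2.96 + 0.061×139 + 0.4×18.2 = 18.72
Denominator = 1×101 + 0.061×8.50 + 0.4×98.6 = 141
Vm = 61.7 · log₁₀(0.1328) = 61.7 × (-0.8768) = -54.10 mV

-54.1 mV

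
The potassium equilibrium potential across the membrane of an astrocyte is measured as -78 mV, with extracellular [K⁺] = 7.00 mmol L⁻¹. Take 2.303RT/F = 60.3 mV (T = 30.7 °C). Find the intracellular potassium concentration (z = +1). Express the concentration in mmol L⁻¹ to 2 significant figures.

140 mmol L⁻¹

Nernst: E = (60.3/1) · log₁₀([out]/[in]), so log₁₀([out]/[in]) = -78.0 × 1 / 60.3 = -1.2935.
[out]/[in] = 10^(-1.2935) = 0.05087.
[in] = 7.00 / 0.05087 = 137.6 mmol L⁻¹.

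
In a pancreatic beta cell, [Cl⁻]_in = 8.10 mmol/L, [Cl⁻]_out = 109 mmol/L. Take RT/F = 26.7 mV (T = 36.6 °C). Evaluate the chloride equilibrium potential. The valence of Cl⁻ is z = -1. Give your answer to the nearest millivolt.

-69 mV

E = (26.7/z) · ln([Cl⁻]_out/[Cl⁻]_in) with z = -1.
For an anion, dividing by z = -1 reverses the sign.
= (26.7/-1) · ln(109/8.10) = -26.70 · ln(13.46)
= -26.70 · (2.5995) = -69.41 mV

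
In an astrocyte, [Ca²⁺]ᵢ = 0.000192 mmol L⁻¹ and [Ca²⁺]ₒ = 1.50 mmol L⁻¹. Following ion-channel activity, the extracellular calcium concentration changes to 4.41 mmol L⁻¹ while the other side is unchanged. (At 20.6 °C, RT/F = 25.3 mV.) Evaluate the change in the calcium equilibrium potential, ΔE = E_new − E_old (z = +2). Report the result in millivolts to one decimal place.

13.6 mV

E_old = (25.3/2)·ln(1.50/0.000192) = 113.39 mV
E_new = (25.3/2)·ln(4.41/0.000192) = 127.03 mV
ΔE = 127.03 − (113.39) = 13.64 mV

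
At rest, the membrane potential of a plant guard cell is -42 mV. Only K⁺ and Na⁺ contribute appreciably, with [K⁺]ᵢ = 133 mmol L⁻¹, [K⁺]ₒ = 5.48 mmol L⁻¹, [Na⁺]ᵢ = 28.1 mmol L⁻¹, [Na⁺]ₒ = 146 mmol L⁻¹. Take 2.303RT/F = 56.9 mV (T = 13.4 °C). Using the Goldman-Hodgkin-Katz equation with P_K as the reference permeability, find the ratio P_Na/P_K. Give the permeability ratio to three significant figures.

0.134

Let α = P_Na/P_K. GHK: Vm = 56.9·log₁₀[(Kₒ + α·Naₒ)/(Kᵢ + α·Naᵢ)].
10^(Vm/56.9) = 10^(-42.0/56.9) = 0.18275
So 0.18275·(Kᵢ + α·Naᵢ) = Kₒ + α·Naₒ → α = (0.18275·133.0 − 5.48) / (146.0 − 0.18275·28.1)
α = (24.31 − 5.48) / (146.0 − 5.135) = 18.83/140.9 = 0.1336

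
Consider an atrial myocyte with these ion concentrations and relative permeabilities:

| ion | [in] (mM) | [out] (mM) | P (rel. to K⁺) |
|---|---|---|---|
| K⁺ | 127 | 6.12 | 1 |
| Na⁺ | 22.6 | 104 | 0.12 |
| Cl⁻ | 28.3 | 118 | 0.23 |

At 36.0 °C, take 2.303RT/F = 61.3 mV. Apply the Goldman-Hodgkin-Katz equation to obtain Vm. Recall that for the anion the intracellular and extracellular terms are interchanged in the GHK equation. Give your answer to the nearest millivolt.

-49 mV

Vm = 61.3 · log₁₀[(Σ P·[cation]ₒ + Σ P·[anion]ᵢ) / (Σ P·[cation]ᵢ + Σ P·[anion]ₒ)]
Numerator = 1×6.12 + 0.12×104 + 0.23×28.3 = 25.11
Denominator = 1×127 + 0.12×22.6 + 0.23×118 = 156.9
Vm = 61.3 · log₁₀(0.16008) = 61.3 × (-0.7957) = -48.77 mV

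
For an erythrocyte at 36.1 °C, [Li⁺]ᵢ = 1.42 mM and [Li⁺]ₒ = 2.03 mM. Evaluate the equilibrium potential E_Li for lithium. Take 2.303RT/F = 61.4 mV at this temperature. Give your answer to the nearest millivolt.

10 mV

E = (61.4/z) · log₁₀([Li⁺]_out/[Li⁺]_in) with z = +1.
= (61.4/1) · log₁₀(2.03/1.42) = 61.40 · log₁₀(1.43)
= 61.40 · (0.1552) = 9.53 mV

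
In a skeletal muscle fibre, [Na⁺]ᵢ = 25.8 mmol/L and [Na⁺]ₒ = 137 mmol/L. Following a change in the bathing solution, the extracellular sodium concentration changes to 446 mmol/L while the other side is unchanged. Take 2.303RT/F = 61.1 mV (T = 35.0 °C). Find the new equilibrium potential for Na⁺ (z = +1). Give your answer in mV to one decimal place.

After the shift: [Na⁺]_out = 446, [Na⁺]_in = 25.8 mmol/L.
E_new = (61.1/1)·log₁₀(446/25.8) = 61.10 · (1.2377) = 75.62 mV

75.6 mV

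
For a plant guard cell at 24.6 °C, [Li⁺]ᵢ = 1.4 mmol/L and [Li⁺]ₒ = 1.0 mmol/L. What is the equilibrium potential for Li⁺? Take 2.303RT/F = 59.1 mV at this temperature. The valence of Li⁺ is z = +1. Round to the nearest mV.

-9 mV

E = (59.1/z) · log₁₀([Li⁺]_out/[Li⁺]_in) with z = +1.
= (59.1/1) · log₁₀(1.0/1.4) = 59.10 · log₁₀(0.7143)
= 59.10 · (-0.1461) = -8.64 mV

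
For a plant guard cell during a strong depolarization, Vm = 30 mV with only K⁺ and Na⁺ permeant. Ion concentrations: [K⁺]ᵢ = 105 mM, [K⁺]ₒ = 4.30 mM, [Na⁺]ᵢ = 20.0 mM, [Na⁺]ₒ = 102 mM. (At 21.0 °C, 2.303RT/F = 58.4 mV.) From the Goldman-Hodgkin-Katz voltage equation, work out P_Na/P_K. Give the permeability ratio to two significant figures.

Let α = P_Na/P_K. GHK: Vm = 58.4·log₁₀[(Kₒ + α·Naₒ)/(Kᵢ + α·Naᵢ)].
10^(Vm/58.4) = 10^(30.0/58.4) = 3.2636
So 3.2636·(Kᵢ + α·Naᵢ) = Kₒ + α·Naₒ → α = (3.2636·105.0 − 4.3) / (102.0 − 3.2636·20.0)
α = (342.7 − 4.3) / (102.0 − 65.27) = 338.4/36.73 = 9.213

9.2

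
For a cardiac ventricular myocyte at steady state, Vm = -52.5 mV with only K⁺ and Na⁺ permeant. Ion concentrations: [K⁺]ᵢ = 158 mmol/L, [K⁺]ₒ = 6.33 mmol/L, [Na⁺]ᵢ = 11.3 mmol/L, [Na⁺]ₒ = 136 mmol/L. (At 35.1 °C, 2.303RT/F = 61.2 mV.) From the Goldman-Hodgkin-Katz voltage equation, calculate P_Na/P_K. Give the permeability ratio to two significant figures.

Let α = P_Na/P_K. GHK: Vm = 61.2·log₁₀[(Kₒ + α·Naₒ)/(Kᵢ + α·Naᵢ)].
10^(Vm/61.2) = 10^(-52.5/61.2) = 0.13873
So 0.13873·(Kᵢ + α·Naᵢ) = Kₒ + α·Naₒ → α = (0.13873·158.0 − 6.33) / (136.0 − 0.13873·11.3)
α = (21.92 − 6.33) / (136.0 − 1.568) = 15.59/134.4 = 0.116

0.12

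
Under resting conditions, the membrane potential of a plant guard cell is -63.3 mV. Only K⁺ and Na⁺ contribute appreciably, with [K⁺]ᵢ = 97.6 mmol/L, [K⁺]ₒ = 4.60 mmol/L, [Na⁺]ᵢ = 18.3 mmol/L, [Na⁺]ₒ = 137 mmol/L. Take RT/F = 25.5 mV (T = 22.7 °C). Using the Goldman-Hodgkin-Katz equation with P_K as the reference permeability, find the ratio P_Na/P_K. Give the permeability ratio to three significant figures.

Let α = P_Na/P_K. GHK: Vm = 25.5·ln[(Kₒ + α·Naₒ)/(Kᵢ + α·Naᵢ)].
e^(Vm/25.5) = e^(-63.3/25.5) = 0.083546
So 0.083546·(Kᵢ + α·Naᵢ) = Kₒ + α·Naₒ → α = (0.083546·97.6 − 4.6) / (137.0 − 0.083546·18.3)
α = (8.154 − 4.6) / (137.0 − 1.529) = 3.554/135.5 = 0.02624

0.0262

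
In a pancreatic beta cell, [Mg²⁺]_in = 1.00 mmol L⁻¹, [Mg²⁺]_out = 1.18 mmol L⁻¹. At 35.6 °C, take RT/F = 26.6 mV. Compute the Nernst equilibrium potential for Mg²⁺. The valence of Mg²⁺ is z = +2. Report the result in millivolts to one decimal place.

2.2 mV

E = (26.6/z) · ln([Mg²⁺]_out/[Mg²⁺]_in) with z = +2.
= (26.6/2) · ln(1.18/1.00) = 13.30 · ln(1.18)
= 13.30 · (0.1655) = 2.20 mV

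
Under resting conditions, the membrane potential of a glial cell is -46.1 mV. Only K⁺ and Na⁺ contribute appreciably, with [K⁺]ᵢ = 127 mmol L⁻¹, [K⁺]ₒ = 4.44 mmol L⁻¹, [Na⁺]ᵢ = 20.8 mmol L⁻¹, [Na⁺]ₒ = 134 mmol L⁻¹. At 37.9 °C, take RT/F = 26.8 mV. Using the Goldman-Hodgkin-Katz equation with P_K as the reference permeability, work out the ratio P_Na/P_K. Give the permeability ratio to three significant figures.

Let α = P_Na/P_K. GHK: Vm = 26.8·ln[(Kₒ + α·Naₒ)/(Kᵢ + α·Naᵢ)].
e^(Vm/26.8) = e^(-46.1/26.8) = 0.17904
So 0.17904·(Kᵢ + α·Naᵢ) = Kₒ + α·Naₒ → α = (0.17904·127.0 − 4.44) / (134.0 − 0.17904·20.8)
α = (22.74 − 4.44) / (134.0 − 3.724) = 18.3/130.3 = 0.1405

0.140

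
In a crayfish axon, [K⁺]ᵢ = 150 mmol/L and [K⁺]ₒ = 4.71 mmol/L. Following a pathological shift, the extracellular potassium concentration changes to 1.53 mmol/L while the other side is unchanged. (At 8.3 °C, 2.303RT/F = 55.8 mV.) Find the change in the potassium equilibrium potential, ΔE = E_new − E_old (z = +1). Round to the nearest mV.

-27 mV

E_old = (55.8/1)·log₁₀(4.71/150) = -83.87 mV
E_new = (55.8/1)·log₁₀(1.53/150) = -111.12 mV
ΔE = -111.12 − (-83.87) = -27.25 mV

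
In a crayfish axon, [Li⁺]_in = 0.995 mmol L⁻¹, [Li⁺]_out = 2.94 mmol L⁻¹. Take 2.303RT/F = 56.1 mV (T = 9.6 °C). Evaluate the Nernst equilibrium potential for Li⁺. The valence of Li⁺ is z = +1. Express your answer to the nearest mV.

26 mV

E = (56.1/z) · log₁₀([Li⁺]_out/[Li⁺]_in) with z = +1.
= (56.1/1) · log₁₀(2.94/0.995) = 56.10 · log₁₀(2.955)
= 56.10 · (0.4705) = 26.40 mV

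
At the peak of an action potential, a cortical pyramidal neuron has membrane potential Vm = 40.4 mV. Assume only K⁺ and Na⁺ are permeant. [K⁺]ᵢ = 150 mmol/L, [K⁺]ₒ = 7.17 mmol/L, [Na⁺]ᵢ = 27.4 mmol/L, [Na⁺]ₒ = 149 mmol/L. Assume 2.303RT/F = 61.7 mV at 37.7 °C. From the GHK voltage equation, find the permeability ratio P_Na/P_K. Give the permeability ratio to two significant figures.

27

Let α = P_Na/P_K. GHK: Vm = 61.7·log₁₀[(Kₒ + α·Naₒ)/(Kᵢ + α·Naᵢ)].
10^(Vm/61.7) = 10^(40.4/61.7) = 4.5163
So 4.5163·(Kᵢ + α·Naᵢ) = Kₒ + α·Naₒ → α = (4.5163·150.0 − 7.17) / (149.0 − 4.5163·27.4)
α = (677.4 − 7.17) / (149.0 − 123.7) = 670.3/25.25 = 26.54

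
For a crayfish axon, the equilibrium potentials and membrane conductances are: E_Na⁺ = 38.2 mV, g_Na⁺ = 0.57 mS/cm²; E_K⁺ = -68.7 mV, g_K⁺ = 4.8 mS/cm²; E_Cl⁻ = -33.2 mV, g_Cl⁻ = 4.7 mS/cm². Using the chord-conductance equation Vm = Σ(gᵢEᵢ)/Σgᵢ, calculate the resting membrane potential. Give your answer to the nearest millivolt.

Σ gᵢEᵢ = 0.57·(38.2) + 4.8·(-68.7) + 4.7·(-33.2) = -464.03
Σ gᵢ = 0.57 + 4.8 + 4.7 = 10.07
Vm = -464.03 / 10.07 = -46.08 mV

-46 mV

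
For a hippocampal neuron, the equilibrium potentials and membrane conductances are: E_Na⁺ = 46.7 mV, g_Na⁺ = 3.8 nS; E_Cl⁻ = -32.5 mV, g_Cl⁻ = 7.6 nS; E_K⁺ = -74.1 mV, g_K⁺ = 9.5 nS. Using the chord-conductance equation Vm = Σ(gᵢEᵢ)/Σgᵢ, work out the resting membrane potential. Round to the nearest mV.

-37 mV

Σ gᵢEᵢ = 3.8·(46.7) + 7.6·(-32.5) + 9.5·(-74.1) = -773.49
Σ gᵢ = 3.8 + 7.6 + 9.5 = 20.9
Vm = -773.49 / 20.9 = -37.01 mV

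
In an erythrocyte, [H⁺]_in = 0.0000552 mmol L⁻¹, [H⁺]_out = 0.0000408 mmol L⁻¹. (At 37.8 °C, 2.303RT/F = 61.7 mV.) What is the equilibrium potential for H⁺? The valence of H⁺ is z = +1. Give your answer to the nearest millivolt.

E = (61.7/z) · log₁₀([H⁺]_out/[H⁺]_in) with z = +1.
= (61.7/1) · log₁₀(0.0000408/0.0000552) = 61.70 · log₁₀(0.7391)
= 61.70 · (-0.1313) = -8.10 mV

-8 mV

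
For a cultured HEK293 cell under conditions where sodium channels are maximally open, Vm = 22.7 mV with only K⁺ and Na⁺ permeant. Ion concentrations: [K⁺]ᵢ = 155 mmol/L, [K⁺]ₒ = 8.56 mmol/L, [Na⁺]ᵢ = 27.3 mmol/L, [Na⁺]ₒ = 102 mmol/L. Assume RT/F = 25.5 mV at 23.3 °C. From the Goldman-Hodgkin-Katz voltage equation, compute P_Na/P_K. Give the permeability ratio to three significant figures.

10.4

Let α = P_Na/P_K. GHK: Vm = 25.5·ln[(Kₒ + α·Naₒ)/(Kᵢ + α·Naᵢ)].
e^(Vm/25.5) = e^(22.7/25.5) = 2.4356
So 2.4356·(Kᵢ + α·Naᵢ) = Kₒ + α·Naₒ → α = (2.4356·155.0 − 8.56) / (102.0 − 2.4356·27.3)
α = (377.5 − 8.56) / (102.0 − 66.49) = 369/35.51 = 10.39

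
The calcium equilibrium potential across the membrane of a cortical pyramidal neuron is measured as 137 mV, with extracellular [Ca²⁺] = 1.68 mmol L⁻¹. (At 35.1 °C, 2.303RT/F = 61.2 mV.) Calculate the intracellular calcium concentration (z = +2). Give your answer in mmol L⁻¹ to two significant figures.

Nernst: E = (61.2/2) · log₁₀([out]/[in]), so log₁₀([out]/[in]) = 137.0 × 2 / 61.2 = 4.4771.
[out]/[in] = 10^(4.4771) = 3e+04.
[in] = 1.68 / 3e+04 = 5.6e-05 mmol L⁻¹.

0.000056 mmol L⁻¹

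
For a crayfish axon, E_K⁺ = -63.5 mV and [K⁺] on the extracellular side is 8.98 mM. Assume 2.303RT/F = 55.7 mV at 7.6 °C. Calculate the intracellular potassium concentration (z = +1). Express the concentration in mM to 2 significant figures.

120 mM

Nernst: E = (55.7/1) · log₁₀([out]/[in]), so log₁₀([out]/[in]) = -63.5 × 1 / 55.7 = -1.1400.
[out]/[in] = 10^(-1.1400) = 0.07244.
[in] = 8.98 / 0.07244 = 124 mM.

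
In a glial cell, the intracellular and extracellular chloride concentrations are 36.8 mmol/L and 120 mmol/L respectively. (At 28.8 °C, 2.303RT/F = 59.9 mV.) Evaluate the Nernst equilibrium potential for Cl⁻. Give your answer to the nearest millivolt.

E = (59.9/z) · log₁₀([Cl⁻]_out/[Cl⁻]_in) with z = -1.
For an anion, dividing by z = -1 reverses the sign.
= (59.9/-1) · log₁₀(120/36.8) = -59.90 · log₁₀(3.261)
= -59.90 · (0.5133) = -30.75 mV

-31 mV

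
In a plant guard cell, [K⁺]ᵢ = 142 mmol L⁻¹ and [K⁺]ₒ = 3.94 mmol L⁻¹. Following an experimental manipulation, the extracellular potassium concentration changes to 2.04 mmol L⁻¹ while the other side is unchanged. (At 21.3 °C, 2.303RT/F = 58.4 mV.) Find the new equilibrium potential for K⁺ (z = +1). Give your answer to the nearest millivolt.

After the shift: [K⁺]_out = 2.04, [K⁺]_in = 142 mmol L⁻¹.
E_new = (58.4/1)·log₁₀(2.04/142) = 58.40 · (-1.8427) = -107.61 mV

-108 mV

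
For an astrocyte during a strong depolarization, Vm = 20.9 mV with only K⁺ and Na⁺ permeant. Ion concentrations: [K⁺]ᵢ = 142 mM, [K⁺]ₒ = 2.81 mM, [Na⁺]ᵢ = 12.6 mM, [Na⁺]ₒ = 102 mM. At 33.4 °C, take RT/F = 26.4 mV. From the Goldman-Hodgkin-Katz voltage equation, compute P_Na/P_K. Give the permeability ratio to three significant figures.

Let α = P_Na/P_K. GHK: Vm = 26.4·ln[(Kₒ + α·Naₒ)/(Kᵢ + α·Naᵢ)].
e^(Vm/26.4) = e^(20.9/26.4) = 2.2071
So 2.2071·(Kᵢ + α·Naᵢ) = Kₒ + α·Naₒ → α = (2.2071·142.0 − 2.81) / (102.0 − 2.2071·12.6)
α = (313.4 − 2.81) / (102.0 − 27.81) = 310.6/74.19 = 4.186

4.19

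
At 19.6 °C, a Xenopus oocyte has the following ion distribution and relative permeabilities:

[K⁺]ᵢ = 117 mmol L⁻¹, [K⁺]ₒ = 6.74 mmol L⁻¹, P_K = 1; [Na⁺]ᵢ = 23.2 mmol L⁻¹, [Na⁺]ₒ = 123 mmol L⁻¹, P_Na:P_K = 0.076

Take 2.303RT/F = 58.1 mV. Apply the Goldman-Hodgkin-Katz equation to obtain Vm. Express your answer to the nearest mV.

Vm = 58.1 · log₁₀[(Σ P·[cation]ₒ + Σ P·[anion]ᵢ) / (Σ P·[cation]ᵢ + Σ P·[anion]ₒ)]
Numerator = 1×6.74 + 0.076×123 = 16.09
Denominator = 1×117 + 0.076×23.2 = 118.8
Vm = 58.1 · log₁₀(0.13546) = 58.1 × (-0.8682) = -50.44 mV

-50 mV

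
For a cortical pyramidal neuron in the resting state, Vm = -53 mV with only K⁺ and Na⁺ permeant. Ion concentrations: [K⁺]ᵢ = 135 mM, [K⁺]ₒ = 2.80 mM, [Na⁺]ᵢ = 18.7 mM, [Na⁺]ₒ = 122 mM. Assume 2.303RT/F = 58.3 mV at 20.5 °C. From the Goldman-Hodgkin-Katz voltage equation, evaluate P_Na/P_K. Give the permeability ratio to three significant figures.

0.116

Let α = P_Na/P_K. GHK: Vm = 58.3·log₁₀[(Kₒ + α·Naₒ)/(Kᵢ + α·Naᵢ)].
10^(Vm/58.3) = 10^(-53.0/58.3) = 0.12328
So 0.12328·(Kᵢ + α·Naᵢ) = Kₒ + α·Naₒ → α = (0.12328·135.0 − 2.8) / (122.0 − 0.12328·18.7)
α = (16.64 − 2.8) / (122.0 − 2.305) = 13.84/119.7 = 0.1157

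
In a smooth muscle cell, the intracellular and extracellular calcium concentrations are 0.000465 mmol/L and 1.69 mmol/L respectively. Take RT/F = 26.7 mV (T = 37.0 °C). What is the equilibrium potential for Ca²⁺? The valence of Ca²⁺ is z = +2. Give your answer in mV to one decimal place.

E = (26.7/z) · ln([Ca²⁺]_out/[Ca²⁺]_in) with z = +2.
= (26.7/2) · ln(1.69/0.000465) = 13.35 · ln(3634)
= 13.35 · (8.1982) = 109.45 mV

109.4 mV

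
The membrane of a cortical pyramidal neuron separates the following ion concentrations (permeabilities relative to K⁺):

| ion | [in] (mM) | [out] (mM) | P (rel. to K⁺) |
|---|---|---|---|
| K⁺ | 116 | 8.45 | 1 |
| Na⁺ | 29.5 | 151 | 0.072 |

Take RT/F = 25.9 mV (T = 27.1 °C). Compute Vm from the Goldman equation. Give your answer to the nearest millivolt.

-47 mV

Vm = 25.9 · ln[(Σ P·[cation]ₒ + Σ P·[anion]ᵢ) / (Σ P·[cation]ᵢ + Σ P·[anion]ₒ)]
Numerator = 1×8.45 + 0.072×151 = 19.32
Denominator = 1×116 + 0.072×29.5 = 118.1
Vm = 25.9 · ln(0.16357) = 25.9 × (-1.8105) = -46.89 mV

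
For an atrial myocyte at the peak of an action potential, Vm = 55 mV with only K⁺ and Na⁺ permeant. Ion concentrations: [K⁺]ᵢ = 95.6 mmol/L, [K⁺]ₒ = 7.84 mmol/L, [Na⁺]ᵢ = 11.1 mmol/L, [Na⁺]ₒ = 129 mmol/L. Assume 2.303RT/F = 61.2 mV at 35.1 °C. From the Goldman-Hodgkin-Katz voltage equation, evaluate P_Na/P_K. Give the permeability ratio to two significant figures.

Let α = P_Na/P_K. GHK: Vm = 61.2·log₁₀[(Kₒ + α·Naₒ)/(Kᵢ + α·Naᵢ)].
10^(Vm/61.2) = 10^(55.0/61.2) = 7.9194
So 7.9194·(Kᵢ + α·Naᵢ) = Kₒ + α·Naₒ → α = (7.9194·95.6 − 7.84) / (129.0 − 7.9194·11.1)
α = (757.1 − 7.84) / (129.0 − 87.91) = 749.3/41.09 = 18.23

18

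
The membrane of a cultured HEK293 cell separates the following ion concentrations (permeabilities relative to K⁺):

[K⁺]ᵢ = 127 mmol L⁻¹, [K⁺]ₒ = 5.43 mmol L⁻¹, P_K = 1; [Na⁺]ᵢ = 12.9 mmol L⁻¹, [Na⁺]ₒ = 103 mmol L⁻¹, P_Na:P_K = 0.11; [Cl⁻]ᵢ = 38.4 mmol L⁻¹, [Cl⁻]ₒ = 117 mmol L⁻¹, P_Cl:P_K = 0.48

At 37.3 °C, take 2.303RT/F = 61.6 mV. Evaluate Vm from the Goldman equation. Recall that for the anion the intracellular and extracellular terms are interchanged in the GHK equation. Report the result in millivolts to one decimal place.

Vm = 61.6 · log₁₀[(Σ P·[cation]ₒ + Σ P·[anion]ᵢ) / (Σ P·[cation]ᵢ + Σ P·[anion]ₒ)]
Numerator = 1×5.43 + 0.11×103 + 0.48×38.4 = 35.19
Denominator = 1×127 + 0.11×12.9 + 0.48×117 = 184.6
Vm = 61.6 · log₁₀(0.19066) = 61.6 × (-0.7197) = -44.34 mV

-44.3 mV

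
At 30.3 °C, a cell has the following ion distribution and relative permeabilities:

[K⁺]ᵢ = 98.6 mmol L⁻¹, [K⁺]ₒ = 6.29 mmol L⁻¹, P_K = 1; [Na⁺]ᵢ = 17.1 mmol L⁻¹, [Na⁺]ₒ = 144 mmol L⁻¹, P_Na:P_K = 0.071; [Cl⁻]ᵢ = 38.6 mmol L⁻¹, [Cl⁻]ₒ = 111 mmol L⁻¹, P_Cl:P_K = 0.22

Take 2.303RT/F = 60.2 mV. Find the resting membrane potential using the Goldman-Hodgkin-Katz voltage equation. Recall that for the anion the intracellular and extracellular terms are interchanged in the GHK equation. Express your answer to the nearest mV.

Vm = 60.2 · log₁₀[(Σ P·[cation]ₒ + Σ P·[anion]ᵢ) / (Σ P·[cation]ᵢ + Σ P·[anion]ₒ)]
Numerator = 1×6.29 + 0.071×144 + 0.22×38.6 = 25.01
Denominator = 1×98.6 + 0.071×17.1 + 0.22×111 = 124.2
Vm = 60.2 · log₁₀(0.20128) = 60.2 × (-0.6962) = -41.91 mV

-42 mV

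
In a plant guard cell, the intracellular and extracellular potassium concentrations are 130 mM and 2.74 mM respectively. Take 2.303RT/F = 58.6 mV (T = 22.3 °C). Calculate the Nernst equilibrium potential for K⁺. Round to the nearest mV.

E = (58.6/z) · log₁₀([K⁺]_out/[K⁺]_in) with z = +1.
= (58.6/1) · log₁₀(2.74/130) = 58.60 · log₁₀(0.02108)
= 58.60 · (-1.6762) = -98.22 mV

-98 mV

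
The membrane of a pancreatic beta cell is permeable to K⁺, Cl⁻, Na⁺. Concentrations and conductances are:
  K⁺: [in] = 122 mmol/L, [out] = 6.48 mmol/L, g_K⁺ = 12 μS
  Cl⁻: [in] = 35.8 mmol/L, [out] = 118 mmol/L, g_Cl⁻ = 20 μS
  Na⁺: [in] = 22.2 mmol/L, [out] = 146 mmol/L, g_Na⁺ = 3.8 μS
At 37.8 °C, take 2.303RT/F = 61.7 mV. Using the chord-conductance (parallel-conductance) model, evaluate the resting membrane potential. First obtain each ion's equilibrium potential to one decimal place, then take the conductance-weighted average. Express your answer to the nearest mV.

-39 mV

E_K⁺ = (61.7/1)·log₁₀(6.48/122) = -78.7 mV
E_Cl⁻ = (61.7/-1)·log₁₀(118/35.8) = -32.0 mV
E_Na⁺ = (61.7/1)·log₁₀(146/22.2) = 50.5 mV
Vm = (Σ gᵢEᵢ)/(Σ gᵢ) = (12·-78.7 + 20·-32.0 + 3.8·50.5) / (12 + 20 + 3.8)
= -1392.50 / 35.8 = -38.90 mV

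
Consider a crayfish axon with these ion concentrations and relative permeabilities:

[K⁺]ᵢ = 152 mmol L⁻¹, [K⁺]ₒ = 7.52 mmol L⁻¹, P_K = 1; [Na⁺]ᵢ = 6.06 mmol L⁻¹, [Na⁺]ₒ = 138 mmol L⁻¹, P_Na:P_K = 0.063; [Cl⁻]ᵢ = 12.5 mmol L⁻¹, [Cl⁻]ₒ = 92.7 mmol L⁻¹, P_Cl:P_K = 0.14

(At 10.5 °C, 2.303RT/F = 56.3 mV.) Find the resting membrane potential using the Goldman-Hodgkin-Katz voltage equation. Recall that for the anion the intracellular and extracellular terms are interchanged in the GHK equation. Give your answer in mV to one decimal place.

-54.3 mV

Vm = 56.3 · log₁₀[(Σ P·[cation]ₒ + Σ P·[anion]ᵢ) / (Σ P·[cation]ᵢ + Σ P·[anion]ₒ)]
Numerator = 1×7.52 + 0.063×138 + 0.14×12.5 = 17.96
Denominator = 1×152 + 0.063×6.06 + 0.14×92.7 = 165.4
Vm = 56.3 · log₁₀(0.10864) = 56.3 × (-0.9640) = -54.27 mV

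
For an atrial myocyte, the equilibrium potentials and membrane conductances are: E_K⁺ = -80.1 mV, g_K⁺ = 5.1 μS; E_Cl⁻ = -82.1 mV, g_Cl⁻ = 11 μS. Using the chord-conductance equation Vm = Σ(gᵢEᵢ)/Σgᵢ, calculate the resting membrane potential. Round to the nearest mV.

Σ gᵢEᵢ = 5.1·(-80.1) + 11·(-82.1) = -1311.61
Σ gᵢ = 5.1 + 11 = 16.1
Vm = -1311.61 / 16.1 = -81.47 mV

-81 mV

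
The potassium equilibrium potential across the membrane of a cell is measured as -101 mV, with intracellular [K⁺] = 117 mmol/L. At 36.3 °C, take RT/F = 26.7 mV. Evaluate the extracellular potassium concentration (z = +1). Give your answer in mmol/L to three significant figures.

Nernst: E = (26.7/1) · ln([out]/[in]), so ln([out]/[in]) = -101.0 × 1 / 26.7 = -3.7828.
[out]/[in] = e^(-3.7828) = 0.02276.
[out] = 0.02276 × 117 = 2.663 mmol/L.

2.66 mmol/L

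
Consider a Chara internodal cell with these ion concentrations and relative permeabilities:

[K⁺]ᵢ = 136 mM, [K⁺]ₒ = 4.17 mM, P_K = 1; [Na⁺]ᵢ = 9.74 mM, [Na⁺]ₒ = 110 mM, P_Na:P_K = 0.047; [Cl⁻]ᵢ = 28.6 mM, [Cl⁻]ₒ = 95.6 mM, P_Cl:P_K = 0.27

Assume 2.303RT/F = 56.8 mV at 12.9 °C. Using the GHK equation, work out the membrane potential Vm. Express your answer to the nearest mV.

Vm = 56.8 · log₁₀[(Σ P·[cation]ₒ + Σ P·[anion]ᵢ) / (Σ P·[cation]ᵢ + Σ P·[anion]ₒ)]
Numerator = 1×4.17 + 0.047×110 + 0.27×28.6 = 17.06
Denominator = 1×136 + 0.047×9.74 + 0.27×95.6 = 162.3
Vm = 56.8 · log₁₀(0.10515) = 56.8 × (-0.9782) = -55.56 mV

-56 mV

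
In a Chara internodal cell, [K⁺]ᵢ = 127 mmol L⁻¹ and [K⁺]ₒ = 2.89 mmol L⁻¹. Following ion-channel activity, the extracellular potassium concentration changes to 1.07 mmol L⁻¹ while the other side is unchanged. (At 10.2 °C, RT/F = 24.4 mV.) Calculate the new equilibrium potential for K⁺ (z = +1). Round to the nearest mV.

After the shift: [K⁺]_out = 1.07, [K⁺]_in = 127 mmol L⁻¹.
E_new = (24.4/1)·ln(1.07/127) = 24.40 · (-4.7765) = -116.55 mV

-117 mV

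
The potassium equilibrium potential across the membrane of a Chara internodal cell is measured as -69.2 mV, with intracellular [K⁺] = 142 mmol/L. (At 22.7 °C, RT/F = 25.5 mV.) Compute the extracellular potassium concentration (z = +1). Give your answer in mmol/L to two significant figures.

9.4 mmol/L

Nernst: E = (25.5/1) · ln([out]/[in]), so ln([out]/[in]) = -69.2 × 1 / 25.5 = -2.7137.
[out]/[in] = e^(-2.7137) = 0.06629.
[out] = 0.06629 × 142 = 9.413 mmol/L.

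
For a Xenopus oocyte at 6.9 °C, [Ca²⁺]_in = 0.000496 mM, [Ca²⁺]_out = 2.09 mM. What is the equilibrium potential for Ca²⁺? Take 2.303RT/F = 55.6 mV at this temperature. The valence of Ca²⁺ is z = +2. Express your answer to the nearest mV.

101 mV

E = (55.6/z) · log₁₀([Ca²⁺]_out/[Ca²⁺]_in) with z = +2.
= (55.6/2) · log₁₀(2.09/0.000496) = 27.80 · log₁₀(4214)
= 27.80 · (3.6247) = 100.77 mV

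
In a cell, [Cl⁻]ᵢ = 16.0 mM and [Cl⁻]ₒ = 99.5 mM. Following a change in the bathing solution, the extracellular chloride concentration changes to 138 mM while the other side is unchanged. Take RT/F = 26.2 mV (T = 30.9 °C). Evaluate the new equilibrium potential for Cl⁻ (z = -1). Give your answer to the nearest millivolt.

After the shift: [Cl⁻]_out = 138, [Cl⁻]_in = 16.0 mM.
E_new = (26.2/-1)·ln(138/16.0) = -26.20 · (2.1547) = -56.45 mV

-56 mV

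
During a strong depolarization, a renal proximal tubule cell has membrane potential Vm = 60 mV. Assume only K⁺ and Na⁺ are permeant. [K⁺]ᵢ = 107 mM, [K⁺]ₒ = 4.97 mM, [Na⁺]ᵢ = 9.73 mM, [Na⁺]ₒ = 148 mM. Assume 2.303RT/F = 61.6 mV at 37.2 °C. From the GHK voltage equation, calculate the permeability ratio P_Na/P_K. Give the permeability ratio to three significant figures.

17.8

Let α = P_Na/P_K. GHK: Vm = 61.6·log₁₀[(Kₒ + α·Naₒ)/(Kᵢ + α·Naᵢ)].
10^(Vm/61.6) = 10^(60.0/61.6) = 9.4195
So 9.4195·(Kᵢ + α·Naᵢ) = Kₒ + α·Naₒ → α = (9.4195·107.0 − 4.97) / (148.0 − 9.4195·9.73)
α = (1008 − 4.97) / (148.0 − 91.65) = 1003/56.35 = 17.8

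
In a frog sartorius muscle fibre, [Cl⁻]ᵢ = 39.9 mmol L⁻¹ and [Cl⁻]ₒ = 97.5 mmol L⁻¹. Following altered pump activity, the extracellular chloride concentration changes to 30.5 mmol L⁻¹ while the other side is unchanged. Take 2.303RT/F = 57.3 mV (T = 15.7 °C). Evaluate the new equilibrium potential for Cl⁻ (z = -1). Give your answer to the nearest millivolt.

7 mV

After the shift: [Cl⁻]_out = 30.5, [Cl⁻]_in = 39.9 mmol L⁻¹.
E_new = (57.3/-1)·log₁₀(30.5/39.9) = -57.30 · (-0.1167) = 6.69 mV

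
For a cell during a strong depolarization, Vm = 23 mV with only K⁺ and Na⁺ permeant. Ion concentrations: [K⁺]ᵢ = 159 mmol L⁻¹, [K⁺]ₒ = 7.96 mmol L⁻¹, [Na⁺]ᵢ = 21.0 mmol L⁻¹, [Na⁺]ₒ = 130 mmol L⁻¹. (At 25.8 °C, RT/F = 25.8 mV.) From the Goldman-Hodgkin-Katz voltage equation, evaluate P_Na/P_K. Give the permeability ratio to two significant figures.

4.8

Let α = P_Na/P_K. GHK: Vm = 25.8·ln[(Kₒ + α·Naₒ)/(Kᵢ + α·Naᵢ)].
e^(Vm/25.8) = e^(23.0/25.8) = 2.4387
So 2.4387·(Kᵢ + α·Naᵢ) = Kₒ + α·Naₒ → α = (2.4387·159.0 − 7.96) / (130.0 − 2.4387·21.0)
α = (387.8 − 7.96) / (130.0 − 51.21) = 379.8/78.79 = 4.821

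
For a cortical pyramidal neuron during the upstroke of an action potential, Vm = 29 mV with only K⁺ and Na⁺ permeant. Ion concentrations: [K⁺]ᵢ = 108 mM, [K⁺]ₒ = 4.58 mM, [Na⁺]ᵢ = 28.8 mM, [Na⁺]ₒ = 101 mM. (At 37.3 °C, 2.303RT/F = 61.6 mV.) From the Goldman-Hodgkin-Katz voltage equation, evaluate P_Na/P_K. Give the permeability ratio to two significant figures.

20

Let α = P_Na/P_K. GHK: Vm = 61.6·log₁₀[(Kₒ + α·Naₒ)/(Kᵢ + α·Naᵢ)].
10^(Vm/61.6) = 10^(29.0/61.6) = 2.9565
So 2.9565·(Kᵢ + α·Naᵢ) = Kₒ + α·Naₒ → α = (2.9565·108.0 − 4.58) / (101.0 − 2.9565·28.8)
α = (319.3 − 4.58) / (101.0 − 85.15) = 314.7/15.85 = 19.85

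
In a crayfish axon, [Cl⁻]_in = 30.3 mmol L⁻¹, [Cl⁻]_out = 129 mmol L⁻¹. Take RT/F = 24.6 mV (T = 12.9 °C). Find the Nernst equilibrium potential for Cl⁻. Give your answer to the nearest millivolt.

E = (24.6/z) · ln([Cl⁻]_out/[Cl⁻]_in) with z = -1.
For an anion, dividing by z = -1 reverses the sign.
= (24.6/-1) · ln(129/30.3) = -24.60 · ln(4.257)
= -24.60 · (1.4487) = -35.64 mV

-36 mV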